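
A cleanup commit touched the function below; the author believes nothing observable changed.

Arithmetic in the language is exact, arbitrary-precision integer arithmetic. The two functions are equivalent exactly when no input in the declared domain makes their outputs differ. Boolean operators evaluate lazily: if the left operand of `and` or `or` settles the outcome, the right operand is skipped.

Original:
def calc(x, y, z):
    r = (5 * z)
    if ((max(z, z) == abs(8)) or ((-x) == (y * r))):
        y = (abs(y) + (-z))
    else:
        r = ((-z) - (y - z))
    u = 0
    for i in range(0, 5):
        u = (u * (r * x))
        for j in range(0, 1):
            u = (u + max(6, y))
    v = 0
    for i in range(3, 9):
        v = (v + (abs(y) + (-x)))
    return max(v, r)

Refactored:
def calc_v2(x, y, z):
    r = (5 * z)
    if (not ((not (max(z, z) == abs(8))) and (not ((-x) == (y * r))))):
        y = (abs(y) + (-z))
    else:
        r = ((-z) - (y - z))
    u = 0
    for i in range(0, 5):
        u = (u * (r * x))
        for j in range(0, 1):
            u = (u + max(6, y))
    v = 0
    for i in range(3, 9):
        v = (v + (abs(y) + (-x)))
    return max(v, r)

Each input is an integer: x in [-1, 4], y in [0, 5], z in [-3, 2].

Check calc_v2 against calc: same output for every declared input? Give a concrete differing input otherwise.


Differences: boolean connective usage differs — yet all 216 inputs agree.
verdict: equivalent


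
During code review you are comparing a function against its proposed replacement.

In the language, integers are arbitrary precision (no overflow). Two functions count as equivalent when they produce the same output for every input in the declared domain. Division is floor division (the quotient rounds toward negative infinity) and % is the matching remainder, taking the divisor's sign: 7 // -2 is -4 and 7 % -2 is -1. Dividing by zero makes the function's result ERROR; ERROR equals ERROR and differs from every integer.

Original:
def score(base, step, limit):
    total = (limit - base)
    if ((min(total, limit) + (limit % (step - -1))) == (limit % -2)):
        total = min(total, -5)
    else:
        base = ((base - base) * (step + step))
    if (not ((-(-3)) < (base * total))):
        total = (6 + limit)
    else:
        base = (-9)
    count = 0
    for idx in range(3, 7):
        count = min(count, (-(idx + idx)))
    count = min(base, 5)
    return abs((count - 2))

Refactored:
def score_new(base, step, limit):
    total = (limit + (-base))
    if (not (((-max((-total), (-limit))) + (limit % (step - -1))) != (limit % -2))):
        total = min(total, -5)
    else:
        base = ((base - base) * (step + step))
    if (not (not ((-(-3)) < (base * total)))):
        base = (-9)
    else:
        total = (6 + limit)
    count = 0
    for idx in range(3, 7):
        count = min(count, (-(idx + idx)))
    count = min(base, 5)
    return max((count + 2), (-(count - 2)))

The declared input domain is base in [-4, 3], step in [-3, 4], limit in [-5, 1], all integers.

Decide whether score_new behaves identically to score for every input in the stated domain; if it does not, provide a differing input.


Evaluate both at base=1, step=-3, limit=1.
score: total=0, then ((min(total, limit) + (limit % (step - -1))) == (limit % -2)) is true, then total=-5, then (not ((-(-3)) < (base * total))) is true, then total=7, then count=0, then (idx=3), then count=-6, then (idx=4), then count=-8, then (idx=5), then count=-10, then (idx=6), then count=-12, then count=1, then returns 1
score_new: total=0, then (not (((-max((-total), (-limit))) + (limit % (step - -1))) != (limit % -2))) is true, then total=-5, then (not (not ((-(-3)) < (base * total)))) is false, then total=7, then count=0, then (idx=3), then count=-6, then (idx=4), then count=-8, then (idx=5), then count=-10, then (idx=6), then count=-12, then count=1, then returns 3
1 != 3, so the rewrite changes behavior.
verdict: not equivalent; witness: base=1, step=-3, limit=1


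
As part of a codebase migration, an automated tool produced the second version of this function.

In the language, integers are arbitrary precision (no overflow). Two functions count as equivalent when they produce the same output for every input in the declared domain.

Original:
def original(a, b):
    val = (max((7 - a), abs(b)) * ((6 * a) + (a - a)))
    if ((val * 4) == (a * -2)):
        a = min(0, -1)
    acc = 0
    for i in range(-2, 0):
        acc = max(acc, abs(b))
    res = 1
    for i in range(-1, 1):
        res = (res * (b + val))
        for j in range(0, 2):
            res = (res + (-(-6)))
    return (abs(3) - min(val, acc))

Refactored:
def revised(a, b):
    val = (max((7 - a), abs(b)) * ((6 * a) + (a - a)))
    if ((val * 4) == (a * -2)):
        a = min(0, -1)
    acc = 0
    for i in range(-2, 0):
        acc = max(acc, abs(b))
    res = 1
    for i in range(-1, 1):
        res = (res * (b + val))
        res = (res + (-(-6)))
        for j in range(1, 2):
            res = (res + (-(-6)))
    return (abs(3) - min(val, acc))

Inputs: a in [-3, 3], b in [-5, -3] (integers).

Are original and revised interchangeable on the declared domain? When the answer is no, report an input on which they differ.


The two are interchangeable: arithmetic usage differs, constant usage differs, statement counts differ, loop structure differs, and every declared input agrees.
Tracing a=3, b=-4: original: val = 72; ((val * 4) == (a * -2)) -> false; acc = 0; [i=-2]; acc = 4; [i=-1]; acc = 4; res = 1; [i=-1]; res = 68; [j=0]; res = 74; [j=1]; res = 80; [i=0]; res = 5440; [j=0]; res = 5446; [j=1]; res = 5452; return -1 | revised: val = 72; ((val * 4) == (a * -2)) -> false; acc = 0; [i=-2]; acc = 4; [i=-1]; acc = 4; res = 1; [i=-1]; res = 68; res = 74; [j=1]; res = 80; [i=0]; res = 5440; res = 5446; [j=1]; res = 5452; return -1 — matching result -1.
Across all 21 domain points the two functions coincide.
verdict: equivalent


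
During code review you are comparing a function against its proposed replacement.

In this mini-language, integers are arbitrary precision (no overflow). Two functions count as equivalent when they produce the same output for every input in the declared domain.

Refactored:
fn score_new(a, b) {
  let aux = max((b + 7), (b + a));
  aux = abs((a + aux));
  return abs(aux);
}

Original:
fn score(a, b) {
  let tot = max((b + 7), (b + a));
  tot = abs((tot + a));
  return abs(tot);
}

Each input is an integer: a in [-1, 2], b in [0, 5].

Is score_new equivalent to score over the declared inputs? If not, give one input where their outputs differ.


Equivalent — the differences include local variable names differ, yet no declared input distinguishes the two.
Spot check at a=2, b=0 — score: tot := 7 | tot := 9 | result 9. score_new: aux := 7 | aux := 9 | result 9. Both give 9.
Across all 24 domain points the two functions coincide.
verdict: equivalent


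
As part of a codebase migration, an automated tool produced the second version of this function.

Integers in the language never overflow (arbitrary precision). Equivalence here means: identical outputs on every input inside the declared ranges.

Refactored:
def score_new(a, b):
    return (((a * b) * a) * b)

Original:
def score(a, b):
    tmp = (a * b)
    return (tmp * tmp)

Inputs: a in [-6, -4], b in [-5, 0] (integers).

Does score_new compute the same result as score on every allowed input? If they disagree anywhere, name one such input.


Reading the diff, among the changes: local variable names differ; also statement counts differ; also arithmetic usage differs.
As a probe, take a=-5, b=-1: score runs tmp = 5; return 25; score_new runs return 25; both end at 25.
Checked all 18 inputs in the declared domain: the outputs agree on every one.
verdict: equivalent


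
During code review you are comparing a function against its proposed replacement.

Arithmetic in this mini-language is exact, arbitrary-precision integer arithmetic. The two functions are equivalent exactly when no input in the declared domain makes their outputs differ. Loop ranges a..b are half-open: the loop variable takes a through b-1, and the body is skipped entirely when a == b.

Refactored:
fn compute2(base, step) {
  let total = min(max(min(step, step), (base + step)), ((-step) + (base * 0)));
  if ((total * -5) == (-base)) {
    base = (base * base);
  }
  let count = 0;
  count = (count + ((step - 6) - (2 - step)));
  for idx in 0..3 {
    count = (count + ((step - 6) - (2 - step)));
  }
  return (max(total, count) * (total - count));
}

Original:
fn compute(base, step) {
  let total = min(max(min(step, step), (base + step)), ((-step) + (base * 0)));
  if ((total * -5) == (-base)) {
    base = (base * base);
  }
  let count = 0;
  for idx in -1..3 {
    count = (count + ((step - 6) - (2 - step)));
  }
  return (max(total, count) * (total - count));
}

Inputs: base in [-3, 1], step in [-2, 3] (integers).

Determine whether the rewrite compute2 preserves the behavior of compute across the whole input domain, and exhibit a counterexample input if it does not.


Equivalent — the differences include arithmetic usage differs; statement counts differ; loop structure differs; constant usage differs, yet no declared input distinguishes the two.
As a probe, take base=-3, step=-2: compute runs total = -2; ((total * -5) == (-base)) -> false; count = 0; [idx=-1]; count = -12; [idx=0]; count = -24; [idx=1]; count = -36; [idx=2]; count = -48; return -92; compute2 runs total = -2; ((total * -5) == (-base)) -> false; count = 0; count = -12; [idx=0]; count = -24; [idx=1]; count = -36; [idx=2]; count = -48; return -92; both end at -92.
An exhaustive pass over the 30 declared inputs shows identical outputs.
verdict: equivalent


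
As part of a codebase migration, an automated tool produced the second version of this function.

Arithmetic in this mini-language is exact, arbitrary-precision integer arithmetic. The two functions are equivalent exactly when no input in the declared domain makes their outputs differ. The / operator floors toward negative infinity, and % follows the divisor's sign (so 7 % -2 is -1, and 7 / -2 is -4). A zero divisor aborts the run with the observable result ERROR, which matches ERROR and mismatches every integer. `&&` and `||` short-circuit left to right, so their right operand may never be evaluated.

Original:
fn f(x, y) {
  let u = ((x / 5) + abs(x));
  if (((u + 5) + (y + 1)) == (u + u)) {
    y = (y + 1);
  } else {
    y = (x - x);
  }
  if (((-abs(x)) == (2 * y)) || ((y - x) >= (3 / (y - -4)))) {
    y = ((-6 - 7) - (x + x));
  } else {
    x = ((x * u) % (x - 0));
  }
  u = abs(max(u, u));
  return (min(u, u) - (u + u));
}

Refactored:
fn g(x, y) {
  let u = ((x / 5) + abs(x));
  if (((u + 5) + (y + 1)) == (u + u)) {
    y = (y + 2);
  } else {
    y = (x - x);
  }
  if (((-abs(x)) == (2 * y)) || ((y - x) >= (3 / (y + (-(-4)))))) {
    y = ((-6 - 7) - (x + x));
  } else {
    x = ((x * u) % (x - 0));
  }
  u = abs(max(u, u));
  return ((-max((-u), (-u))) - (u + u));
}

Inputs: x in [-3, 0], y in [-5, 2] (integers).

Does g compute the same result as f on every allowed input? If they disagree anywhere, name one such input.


These are not equivalent — on x=-2, y=-5 the outputs split (ERROR vs -1).
f: u=1, then (((u + 5) + (y + 1)) == (u + u)) is true, then y=-4, then a zero divisor aborts: ERROR
g: u=1, then (((u + 5) + (y + 1)) == (u + u)) is true, then y=-3, then (((-abs(x)) == (2 * y)) || ((y - x) >= (3 / (y + (-(-4)))))) is false, then x=0, then u=1, then returns -1
verdict: not equivalent; witness: x=-2, y=-5


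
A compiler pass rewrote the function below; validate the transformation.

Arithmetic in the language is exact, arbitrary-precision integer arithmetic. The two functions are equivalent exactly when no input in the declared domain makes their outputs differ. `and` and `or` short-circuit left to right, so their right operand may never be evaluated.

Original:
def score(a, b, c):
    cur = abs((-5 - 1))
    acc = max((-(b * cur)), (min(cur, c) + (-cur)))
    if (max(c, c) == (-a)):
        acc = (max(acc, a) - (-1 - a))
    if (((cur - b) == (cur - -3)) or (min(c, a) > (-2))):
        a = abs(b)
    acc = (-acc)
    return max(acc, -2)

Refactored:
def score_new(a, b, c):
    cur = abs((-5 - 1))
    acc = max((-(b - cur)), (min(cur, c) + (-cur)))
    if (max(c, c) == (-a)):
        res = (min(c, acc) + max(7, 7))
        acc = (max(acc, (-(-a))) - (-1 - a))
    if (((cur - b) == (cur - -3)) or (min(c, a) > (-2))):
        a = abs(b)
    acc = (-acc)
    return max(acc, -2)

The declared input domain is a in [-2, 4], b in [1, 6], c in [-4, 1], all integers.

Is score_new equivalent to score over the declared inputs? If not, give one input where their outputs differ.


Run the pair on a=-2, b=1, c=-4.
score: cur=6, then acc=-6, then (max(c, c) == (-a)) is false, then (((cur - b) == (cur - -3)) or (min(c, a) > (-2))) is false, then acc=6, then returns 6
score_new: cur=6, then acc=5, then (max(c, c) == (-a)) is false, then (((cur - b) == (cur - -3)) or (min(c, a) > (-2))) is false, then acc=-5, then returns -2
6 != -2, so the rewrite changes behavior.
verdict: not equivalent; witness: a=-2, b=1, c=-4


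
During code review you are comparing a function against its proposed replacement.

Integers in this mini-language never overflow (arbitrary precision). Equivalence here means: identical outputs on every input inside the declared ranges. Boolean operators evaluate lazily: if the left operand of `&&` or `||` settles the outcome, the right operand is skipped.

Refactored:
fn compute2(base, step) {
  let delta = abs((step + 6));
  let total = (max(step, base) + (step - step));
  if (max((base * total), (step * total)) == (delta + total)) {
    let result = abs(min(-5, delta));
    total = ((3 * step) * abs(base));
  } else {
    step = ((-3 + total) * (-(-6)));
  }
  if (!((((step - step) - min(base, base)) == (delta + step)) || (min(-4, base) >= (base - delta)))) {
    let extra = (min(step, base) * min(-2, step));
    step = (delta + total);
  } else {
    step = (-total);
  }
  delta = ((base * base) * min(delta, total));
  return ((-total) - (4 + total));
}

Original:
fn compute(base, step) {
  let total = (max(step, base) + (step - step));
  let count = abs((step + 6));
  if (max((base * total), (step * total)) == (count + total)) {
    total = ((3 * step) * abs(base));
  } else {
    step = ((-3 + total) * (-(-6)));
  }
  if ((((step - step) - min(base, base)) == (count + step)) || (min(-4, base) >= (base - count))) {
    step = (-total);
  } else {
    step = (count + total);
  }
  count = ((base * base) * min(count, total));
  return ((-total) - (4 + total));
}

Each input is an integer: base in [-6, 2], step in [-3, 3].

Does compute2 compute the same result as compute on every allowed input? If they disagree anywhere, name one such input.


Behavior is preserved: although min/max/abs usage differs, and arithmetic usage differs, and constant usage differs, and boolean connective usage differs, and local variable names differ, and statement counts differ, the outputs never diverge.
As a probe, take base=-3, step=3: compute runs total becomes 3; next count becomes 9; next (max((base * total), (step * total)) == (count + total)) evaluates to false; next step becomes 0; next ((((step - step) - min(base, base)) == (count + step)) || (min(-4, base) >= (base - count))) evaluates to true; next step becomes -3; next count becomes 27; next final value -10; compute2 runs delta becomes 9; next total becomes 3; next (max((base * total), (step * total)) == (delta + total)) evaluates to false; next step becomes 0; next (!((((step - step) - min(base, base)) == (delta + step)) || (min(-4, base) >= (base - delta)))) evaluates to false; next step becomes -3; next delta becomes 27; next final value -10; both end at -10.
An exhaustive pass over the 63 declared inputs shows identical outputs.
verdict: equivalent


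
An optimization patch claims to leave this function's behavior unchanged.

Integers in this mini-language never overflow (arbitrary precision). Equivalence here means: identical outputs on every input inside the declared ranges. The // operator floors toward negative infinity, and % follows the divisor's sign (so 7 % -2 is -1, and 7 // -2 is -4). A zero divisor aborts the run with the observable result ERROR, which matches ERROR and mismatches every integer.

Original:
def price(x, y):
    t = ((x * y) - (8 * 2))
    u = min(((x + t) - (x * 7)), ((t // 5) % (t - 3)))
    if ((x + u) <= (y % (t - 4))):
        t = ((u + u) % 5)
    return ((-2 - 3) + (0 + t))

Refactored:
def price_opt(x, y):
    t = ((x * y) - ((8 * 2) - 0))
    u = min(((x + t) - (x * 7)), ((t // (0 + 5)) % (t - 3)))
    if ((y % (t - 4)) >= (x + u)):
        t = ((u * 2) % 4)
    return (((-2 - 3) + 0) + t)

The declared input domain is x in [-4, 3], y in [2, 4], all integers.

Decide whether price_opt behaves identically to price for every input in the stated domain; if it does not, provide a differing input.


Not equivalent: x=0, y=4 separates them (-2 vs -5).
price: t becomes -16; next u becomes -16; next ((x + u) <= (y % (t - 4))) evaluates to true; next t becomes 3; next final value -2
price_opt: t becomes -16; next u becomes -16; next ((y % (t - 4)) >= (x + u)) evaluates to true; next t becomes 0; next final value -5
verdict: not equivalent; witness: x=0, y=4


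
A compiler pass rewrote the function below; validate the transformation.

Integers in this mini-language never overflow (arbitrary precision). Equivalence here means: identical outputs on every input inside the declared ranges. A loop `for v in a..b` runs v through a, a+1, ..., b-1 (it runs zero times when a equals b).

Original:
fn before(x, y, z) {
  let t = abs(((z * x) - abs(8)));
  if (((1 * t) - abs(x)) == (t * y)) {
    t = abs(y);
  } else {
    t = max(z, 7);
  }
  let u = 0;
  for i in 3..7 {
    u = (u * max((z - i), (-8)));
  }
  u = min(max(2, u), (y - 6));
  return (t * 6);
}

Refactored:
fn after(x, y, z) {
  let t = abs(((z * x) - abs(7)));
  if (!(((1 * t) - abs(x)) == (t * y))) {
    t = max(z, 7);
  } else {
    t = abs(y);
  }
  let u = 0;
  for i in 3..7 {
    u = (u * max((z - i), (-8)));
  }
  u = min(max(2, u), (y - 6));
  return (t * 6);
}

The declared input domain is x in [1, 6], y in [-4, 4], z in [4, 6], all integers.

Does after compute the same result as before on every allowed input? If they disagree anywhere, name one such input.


Run the pair on x=1, y=0, z=6.
before: t := 2 | (((1 * t) - abs(x)) == (t * y)): false | t := 7 | u := 0 | iter i=3: | u := 0 | iter i=4: | u := 0 | iter i=5: | u := 0 | iter i=6: | u := 0 | u := -6 | result 42
after: t := 1 | (!(((1 * t) - abs(x)) == (t * y))): false | t := 0 | u := 0 | iter i=3: | u := 0 | iter i=4: | u := 0 | iter i=5: | u := 0 | iter i=6: | u := 0 | u := -6 | result 0
42 != 0, so the rewrite changes behavior.
verdict: not equivalent; witness: x=1, y=0, z=6


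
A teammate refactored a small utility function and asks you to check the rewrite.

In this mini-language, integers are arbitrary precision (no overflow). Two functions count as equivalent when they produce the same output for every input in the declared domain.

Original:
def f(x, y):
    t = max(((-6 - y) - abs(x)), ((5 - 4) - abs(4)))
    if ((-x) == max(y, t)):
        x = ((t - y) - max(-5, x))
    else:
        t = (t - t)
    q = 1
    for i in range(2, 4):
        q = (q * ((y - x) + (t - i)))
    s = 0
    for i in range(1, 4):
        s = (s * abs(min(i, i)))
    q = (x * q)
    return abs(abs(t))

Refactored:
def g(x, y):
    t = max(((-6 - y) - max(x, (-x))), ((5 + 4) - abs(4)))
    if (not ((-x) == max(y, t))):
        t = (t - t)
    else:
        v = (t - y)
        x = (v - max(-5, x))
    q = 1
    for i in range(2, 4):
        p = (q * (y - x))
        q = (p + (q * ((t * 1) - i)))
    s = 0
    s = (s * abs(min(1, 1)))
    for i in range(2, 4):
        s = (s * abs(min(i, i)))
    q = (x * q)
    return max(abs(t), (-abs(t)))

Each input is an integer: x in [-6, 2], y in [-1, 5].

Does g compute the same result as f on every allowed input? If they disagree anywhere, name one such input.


There is a counterexample at x=-5, y=-1: 0 on one side, 5 on the other.
f: t := -3 | ((-x) == max(y, t)): false | t := 0 | q := 1 | iter i=2: | q := 2 | iter i=3: | q := 2 | s := 0 | iter i=1: | s := 0 | iter i=2: | s := 0 | iter i=3: | s := 0 | q := -10 | result 0
g: t := 5 | (not ((-x) == max(y, t))): false | v := 6 | x := 11 | q := 1 | iter i=2: | p := -12 | q := -9 | iter i=3: | p := 108 | q := 90 | s := 0 | s := 0 | iter i=2: | s := 0 | iter i=3: | s := 0 | q := 990 | result 5
verdict: not equivalent; witness: x=-5, y=-1


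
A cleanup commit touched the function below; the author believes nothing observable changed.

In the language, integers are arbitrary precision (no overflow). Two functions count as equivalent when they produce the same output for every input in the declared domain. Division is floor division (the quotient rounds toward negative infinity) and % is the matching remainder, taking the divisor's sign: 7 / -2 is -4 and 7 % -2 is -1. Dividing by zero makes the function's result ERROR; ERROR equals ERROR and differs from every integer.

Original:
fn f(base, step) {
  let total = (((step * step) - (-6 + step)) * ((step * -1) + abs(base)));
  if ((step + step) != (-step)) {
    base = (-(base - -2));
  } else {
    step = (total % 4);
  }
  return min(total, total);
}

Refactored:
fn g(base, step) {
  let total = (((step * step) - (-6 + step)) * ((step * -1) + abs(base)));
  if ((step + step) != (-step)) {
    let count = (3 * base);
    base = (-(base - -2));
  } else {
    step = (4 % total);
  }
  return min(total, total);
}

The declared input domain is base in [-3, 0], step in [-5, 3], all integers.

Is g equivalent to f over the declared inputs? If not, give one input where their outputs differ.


Not equivalent: base=0, step=0 separates them (0 vs ERROR).
f: total=0, then ((step + step) != (-step)) is false, then step=0, then returns 0
g: total=0, then ((step + step) != (-step)) is false, then a zero divisor aborts: ERROR
verdict: not equivalent; witness: base=0, step=0


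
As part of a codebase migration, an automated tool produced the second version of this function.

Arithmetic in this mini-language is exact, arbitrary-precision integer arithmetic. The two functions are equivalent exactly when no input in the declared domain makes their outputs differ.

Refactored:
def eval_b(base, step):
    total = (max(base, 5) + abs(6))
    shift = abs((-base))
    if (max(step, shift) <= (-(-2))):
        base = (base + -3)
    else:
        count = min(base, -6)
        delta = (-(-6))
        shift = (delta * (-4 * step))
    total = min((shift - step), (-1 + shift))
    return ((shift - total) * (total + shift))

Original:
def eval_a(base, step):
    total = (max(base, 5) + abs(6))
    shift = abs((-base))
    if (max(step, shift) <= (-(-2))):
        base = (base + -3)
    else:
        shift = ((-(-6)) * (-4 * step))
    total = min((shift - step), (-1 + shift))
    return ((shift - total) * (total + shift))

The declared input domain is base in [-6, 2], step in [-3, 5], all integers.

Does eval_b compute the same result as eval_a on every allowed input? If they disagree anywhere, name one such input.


One difference looks behavioral, but it never changes the outcome for any declared input.
Tracing base=0, step=-1: eval_a: total=11, then shift=0, then (max(step, shift) <= (-(-2))) is true, then base=-3, then total=-1, then returns -1 | eval_b: total=11, then shift=0, then (max(step, shift) <= (-(-2))) is true, then base=-3, then total=-1, then returns -1 — matching result -1.
Sweeping the whole domain (81 inputs) finds no disagreement.
verdict: equivalent


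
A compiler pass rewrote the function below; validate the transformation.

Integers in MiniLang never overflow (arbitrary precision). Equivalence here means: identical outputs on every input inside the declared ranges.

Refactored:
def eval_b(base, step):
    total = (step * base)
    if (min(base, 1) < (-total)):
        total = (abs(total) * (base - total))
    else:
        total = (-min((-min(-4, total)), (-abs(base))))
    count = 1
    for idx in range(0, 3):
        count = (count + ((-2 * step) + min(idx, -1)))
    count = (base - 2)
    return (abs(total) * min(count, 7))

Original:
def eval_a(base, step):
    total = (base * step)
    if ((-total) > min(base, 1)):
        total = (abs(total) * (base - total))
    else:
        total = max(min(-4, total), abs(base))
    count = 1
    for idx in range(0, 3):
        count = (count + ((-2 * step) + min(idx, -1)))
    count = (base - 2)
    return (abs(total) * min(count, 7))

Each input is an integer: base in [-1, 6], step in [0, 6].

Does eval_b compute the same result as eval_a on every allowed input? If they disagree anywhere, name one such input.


This is a faithful refactor — min/max/abs usage differs; and comparison usage differs, but the computed results match everywhere.
Tracing base=6, step=4: eval_a: total becomes 24; next ((-total) > min(base, 1)) evaluates to false; next total becomes 6; next count becomes 1; next at idx=0:; next count becomes -8; next at idx=1:; next count becomes -17; next at idx=2:; next count becomes -26; next count becomes 4; next final value 24 | eval_b: total becomes 24; next (min(base, 1) < (-total)) evaluates to false; next total becomes 6; next count becomes 1; next at idx=0:; next count becomes -8; next at idx=1:; next count becomes -17; next at idx=2:; next count becomes -26; next count becomes 4; next final value 24 — matching result 24.
Across all 56 domain points the two functions coincide.
verdict: equivalent


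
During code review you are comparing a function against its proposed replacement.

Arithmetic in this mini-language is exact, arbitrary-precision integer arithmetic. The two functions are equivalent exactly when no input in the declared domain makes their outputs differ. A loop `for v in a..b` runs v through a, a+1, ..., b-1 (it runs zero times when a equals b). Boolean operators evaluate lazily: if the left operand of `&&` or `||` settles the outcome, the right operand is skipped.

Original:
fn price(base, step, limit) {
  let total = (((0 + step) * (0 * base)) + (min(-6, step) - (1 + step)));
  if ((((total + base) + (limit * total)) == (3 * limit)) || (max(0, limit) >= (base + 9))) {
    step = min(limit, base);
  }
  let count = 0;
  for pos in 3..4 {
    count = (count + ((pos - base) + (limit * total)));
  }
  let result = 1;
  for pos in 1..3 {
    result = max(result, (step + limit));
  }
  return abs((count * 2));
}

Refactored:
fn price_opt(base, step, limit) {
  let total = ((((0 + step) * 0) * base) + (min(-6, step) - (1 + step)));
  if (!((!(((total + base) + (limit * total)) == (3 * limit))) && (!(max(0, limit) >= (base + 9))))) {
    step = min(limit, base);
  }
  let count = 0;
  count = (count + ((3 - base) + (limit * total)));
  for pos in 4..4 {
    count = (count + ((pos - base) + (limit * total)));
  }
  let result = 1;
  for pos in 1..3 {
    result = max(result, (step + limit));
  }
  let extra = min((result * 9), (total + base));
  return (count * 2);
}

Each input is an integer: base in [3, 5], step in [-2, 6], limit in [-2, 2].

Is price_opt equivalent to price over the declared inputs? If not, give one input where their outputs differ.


These are not equivalent — on base=3, step=-2, limit=1 the outputs split (10 vs -10).
price: total=-5, then ((((total + base) + (limit * total)) == (3 * limit)) || (max(0, limit) >= (base + 9))) is false, then count=0, then (pos=3), then count=-5, then result=1, then (pos=1), then result=1, then (pos=2), then result=1, then returns 10
price_opt: total=-5, then (!((!(((total + base) + (limit * total)) == (3 * limit))) && (!(max(0, limit) >= (base + 9))))) is false, then count=0, then count=-5, then the loop over pos runs zero times, then result=1, then (pos=1), then result=1, then (pos=2), then result=1, then extra=-2, then returns -10
verdict: not equivalent; witness: base=3, step=-2, limit=1


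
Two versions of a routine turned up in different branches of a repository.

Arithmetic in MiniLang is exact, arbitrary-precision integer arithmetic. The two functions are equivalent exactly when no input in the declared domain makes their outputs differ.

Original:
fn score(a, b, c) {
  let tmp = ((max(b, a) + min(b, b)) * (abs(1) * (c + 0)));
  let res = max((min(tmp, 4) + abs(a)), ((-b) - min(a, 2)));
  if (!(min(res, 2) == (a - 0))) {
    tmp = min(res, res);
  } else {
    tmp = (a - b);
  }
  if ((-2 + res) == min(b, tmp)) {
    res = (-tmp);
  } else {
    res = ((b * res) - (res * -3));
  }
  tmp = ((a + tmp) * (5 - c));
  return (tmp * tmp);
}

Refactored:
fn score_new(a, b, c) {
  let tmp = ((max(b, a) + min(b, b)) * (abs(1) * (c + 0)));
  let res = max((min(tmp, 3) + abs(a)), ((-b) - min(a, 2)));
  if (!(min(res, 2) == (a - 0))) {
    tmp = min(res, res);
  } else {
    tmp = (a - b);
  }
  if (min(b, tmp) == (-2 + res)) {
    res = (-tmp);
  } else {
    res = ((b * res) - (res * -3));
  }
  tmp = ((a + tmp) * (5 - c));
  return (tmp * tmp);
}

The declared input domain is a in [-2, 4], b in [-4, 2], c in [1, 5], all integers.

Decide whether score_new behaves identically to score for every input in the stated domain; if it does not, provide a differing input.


Take a=-2, b=1, c=2.
score: tmp becomes 4; next res becomes 6; next (!(min(res, 2) == (a - 0))) evaluates to true; next tmp becomes 6; next ((-2 + res) == min(b, tmp)) evaluates to false; next res becomes 24; next tmp becomes 12; next final value 144
score_new: tmp becomes 4; next res becomes 5; next (!(min(res, 2) == (a - 0))) evaluates to true; next tmp becomes 5; next (min(b, tmp) == (-2 + res)) evaluates to false; next res becomes 20; next tmp becomes 9; next final value 81
144 and 81 differ, so these are not the same function on this domain.
verdict: not equivalent; witness: a=-2, b=1, c=2


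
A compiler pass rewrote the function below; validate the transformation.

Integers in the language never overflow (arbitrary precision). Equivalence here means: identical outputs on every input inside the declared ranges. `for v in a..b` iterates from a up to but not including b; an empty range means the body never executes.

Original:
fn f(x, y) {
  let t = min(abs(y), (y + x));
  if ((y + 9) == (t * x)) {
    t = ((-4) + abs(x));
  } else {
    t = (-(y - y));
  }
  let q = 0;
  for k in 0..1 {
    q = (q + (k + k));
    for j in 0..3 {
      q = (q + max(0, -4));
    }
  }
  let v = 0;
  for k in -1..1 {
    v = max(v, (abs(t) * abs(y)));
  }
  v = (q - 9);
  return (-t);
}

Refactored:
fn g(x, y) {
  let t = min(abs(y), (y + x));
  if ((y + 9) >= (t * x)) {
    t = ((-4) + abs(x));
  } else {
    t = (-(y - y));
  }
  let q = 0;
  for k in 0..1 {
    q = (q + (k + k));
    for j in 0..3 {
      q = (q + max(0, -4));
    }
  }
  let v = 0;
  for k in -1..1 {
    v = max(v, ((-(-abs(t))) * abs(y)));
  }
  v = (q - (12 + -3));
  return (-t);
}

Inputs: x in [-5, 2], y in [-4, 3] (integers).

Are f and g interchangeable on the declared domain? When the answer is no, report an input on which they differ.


x=-5, y=3 yields 0 from f but -1 from g.
verdict: not equivalent; witness: x=-5, y=3


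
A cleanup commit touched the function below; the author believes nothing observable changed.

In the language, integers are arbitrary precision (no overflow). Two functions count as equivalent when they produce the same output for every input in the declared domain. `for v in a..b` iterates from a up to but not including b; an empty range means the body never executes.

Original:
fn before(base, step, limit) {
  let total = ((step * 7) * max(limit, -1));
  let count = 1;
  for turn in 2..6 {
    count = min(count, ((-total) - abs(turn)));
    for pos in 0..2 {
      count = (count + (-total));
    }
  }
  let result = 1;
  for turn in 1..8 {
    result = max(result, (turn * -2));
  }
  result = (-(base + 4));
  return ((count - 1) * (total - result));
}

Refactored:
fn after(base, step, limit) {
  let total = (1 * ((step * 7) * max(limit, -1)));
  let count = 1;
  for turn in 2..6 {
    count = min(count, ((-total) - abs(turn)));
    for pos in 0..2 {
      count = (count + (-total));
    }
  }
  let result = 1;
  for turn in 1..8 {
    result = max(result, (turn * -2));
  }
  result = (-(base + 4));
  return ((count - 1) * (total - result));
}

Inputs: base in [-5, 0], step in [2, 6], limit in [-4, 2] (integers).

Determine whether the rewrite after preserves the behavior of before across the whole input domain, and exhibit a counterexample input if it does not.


Differences: arithmetic usage differs, constant usage differs — yet all 210 inputs agree.
verdict: equivalent


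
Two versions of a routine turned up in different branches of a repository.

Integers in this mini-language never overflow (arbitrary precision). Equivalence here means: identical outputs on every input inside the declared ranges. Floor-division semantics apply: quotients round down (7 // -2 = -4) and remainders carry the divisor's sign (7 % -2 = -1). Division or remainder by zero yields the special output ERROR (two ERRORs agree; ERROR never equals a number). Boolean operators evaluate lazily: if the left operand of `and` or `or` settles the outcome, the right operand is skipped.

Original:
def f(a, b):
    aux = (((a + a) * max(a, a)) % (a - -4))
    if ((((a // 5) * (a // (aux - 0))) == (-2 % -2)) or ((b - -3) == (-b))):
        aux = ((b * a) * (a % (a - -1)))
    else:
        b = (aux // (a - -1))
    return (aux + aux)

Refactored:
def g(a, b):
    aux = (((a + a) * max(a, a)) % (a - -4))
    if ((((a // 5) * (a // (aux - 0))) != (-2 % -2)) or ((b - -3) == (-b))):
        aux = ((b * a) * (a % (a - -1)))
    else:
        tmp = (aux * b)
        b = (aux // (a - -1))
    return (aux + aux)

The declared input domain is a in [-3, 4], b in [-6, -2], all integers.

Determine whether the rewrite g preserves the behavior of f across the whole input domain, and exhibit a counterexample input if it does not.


Take a=1, b=-6.
f: aux = 2; ((((a // 5) * (a // (aux - 0))) == (-2 % -2)) or ((b - -3) == (-b))) -> true; aux = -6; return -12
g: aux = 2; ((((a // 5) * (a // (aux - 0))) != (-2 % -2)) or ((b - -3) == (-b))) -> false; tmp = -12; b = 1; return 4
-12 != 4, so the rewrite changes behavior.
verdict: not equivalent; witness: a=1, b=-6


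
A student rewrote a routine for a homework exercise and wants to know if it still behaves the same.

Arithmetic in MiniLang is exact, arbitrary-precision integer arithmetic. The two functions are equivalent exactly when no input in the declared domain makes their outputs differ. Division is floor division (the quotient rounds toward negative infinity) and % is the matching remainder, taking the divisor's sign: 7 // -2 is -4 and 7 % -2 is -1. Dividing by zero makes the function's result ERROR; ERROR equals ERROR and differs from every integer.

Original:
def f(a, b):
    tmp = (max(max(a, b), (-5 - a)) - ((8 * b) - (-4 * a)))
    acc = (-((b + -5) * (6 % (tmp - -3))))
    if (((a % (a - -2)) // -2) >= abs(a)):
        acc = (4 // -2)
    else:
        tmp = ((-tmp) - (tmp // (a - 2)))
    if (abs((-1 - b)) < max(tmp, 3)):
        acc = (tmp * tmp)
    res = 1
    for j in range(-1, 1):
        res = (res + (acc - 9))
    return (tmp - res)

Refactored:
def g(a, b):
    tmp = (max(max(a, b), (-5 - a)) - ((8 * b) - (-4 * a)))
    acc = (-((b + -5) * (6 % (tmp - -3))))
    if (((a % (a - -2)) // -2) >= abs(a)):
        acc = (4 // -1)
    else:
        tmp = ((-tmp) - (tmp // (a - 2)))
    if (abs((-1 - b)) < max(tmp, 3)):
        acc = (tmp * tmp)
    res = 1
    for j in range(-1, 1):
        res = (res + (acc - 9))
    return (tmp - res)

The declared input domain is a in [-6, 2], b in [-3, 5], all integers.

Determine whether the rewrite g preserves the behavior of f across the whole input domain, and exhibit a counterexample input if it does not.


Run the pair on a=0, b=2.
f: tmp becomes -14; next acc becomes -15; next (((a % (a - -2)) // -2) >= abs(a)) evaluates to true; next acc becomes -2; next (abs((-1 - b)) < max(tmp, 3)) evaluates to false; next res becomes 1; next at j=-1:; next res becomes -10; next at j=0:; next res becomes -21; next final value 7
g: tmp becomes -14; next acc becomes -15; next (((a % (a - -2)) // -2) >= abs(a)) evaluates to true; next acc becomes -4; next (abs((-1 - b)) < max(tmp, 3)) evaluates to false; next res becomes 1; next at j=-1:; next res becomes -12; next at j=0:; next res becomes -25; next final value 11
7 and 11 differ, so these are not the same function on this domain.
verdict: not equivalent; witness: a=0, b=2


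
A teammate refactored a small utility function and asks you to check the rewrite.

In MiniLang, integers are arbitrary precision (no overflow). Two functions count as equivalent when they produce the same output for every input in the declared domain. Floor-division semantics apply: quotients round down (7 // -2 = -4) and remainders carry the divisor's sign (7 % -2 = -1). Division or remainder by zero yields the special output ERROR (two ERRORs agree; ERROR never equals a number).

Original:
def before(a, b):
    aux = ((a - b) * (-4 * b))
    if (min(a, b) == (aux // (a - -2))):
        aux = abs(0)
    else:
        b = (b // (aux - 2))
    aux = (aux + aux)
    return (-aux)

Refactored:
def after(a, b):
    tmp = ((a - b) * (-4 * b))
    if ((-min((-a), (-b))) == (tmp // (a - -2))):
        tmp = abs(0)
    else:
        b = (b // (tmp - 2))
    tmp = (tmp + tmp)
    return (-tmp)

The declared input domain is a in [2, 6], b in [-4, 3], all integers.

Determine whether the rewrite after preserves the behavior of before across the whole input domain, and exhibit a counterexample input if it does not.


There is a counterexample at a=2, b=3: -24 on one side, 0 on the other.
before: aux becomes 12; next (min(a, b) == (aux // (a - -2))) evaluates to false; next b becomes 0; next aux becomes 24; next final value -24
after: tmp becomes 12; next ((-min((-a), (-b))) == (tmp // (a - -2))) evaluates to true; next tmp becomes 0; next tmp becomes 0; next final value 0
verdict: not equivalent; witness: a=2, b=3


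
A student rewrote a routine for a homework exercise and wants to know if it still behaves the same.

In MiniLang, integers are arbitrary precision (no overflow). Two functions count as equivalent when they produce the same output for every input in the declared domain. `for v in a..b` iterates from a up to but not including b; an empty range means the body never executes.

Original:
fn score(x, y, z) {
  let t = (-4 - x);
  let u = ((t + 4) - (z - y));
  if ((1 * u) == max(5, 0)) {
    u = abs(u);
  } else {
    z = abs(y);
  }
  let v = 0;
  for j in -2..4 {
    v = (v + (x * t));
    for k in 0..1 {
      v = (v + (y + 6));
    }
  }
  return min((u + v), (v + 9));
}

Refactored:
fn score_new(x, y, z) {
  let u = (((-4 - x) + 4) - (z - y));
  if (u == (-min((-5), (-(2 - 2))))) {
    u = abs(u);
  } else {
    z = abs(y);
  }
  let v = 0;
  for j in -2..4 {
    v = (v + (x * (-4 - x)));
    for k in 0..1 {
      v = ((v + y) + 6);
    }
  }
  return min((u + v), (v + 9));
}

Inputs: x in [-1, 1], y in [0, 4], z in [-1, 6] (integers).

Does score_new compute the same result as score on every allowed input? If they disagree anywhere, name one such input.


Behavior is preserved: although arithmetic usage differs; and local variable names differ; and constant usage differs; and min/max/abs usage differs; and statement counts differ, the outputs never diverge.
As a probe, take x=1, y=2, z=6: score runs t becomes -5; next u becomes -5; next ((1 * u) == max(5, 0)) evaluates to false; next z becomes 2; next v becomes 0; next at j=-2:; next v becomes -5; next at k=0:; next v becomes 3; next at j=-1:; next v becomes -2; next at k=0:; next v becomes 6; next at j=0:; next v becomes 1; next at k=0:; next v becomes 9; next at j=1:; next v becomes 4; next at k=0:; next v becomes 12; next at j=2:; next v becomes 7; next at k=0:; next v becomes 15; next at j=3:; next v becomes 10; next at k=0:; next v becomes 18; next final value 13; score_new runs u becomes -5; next (u == (-min((-5), (-(2 - 2))))) evaluates to false; next z becomes 2; next v becomes 0; next at j=-2:; next v becomes -5; next at k=0:; next v becomes 3; next at j=-1:; next v becomes -2; next at k=0:; next v becomes 6; next at j=0:; next v becomes 1; next at k=0:; next v becomes 9; next at j=1:; next v becomes 4; next at k=0:; next v becomes 12; next at j=2:; next v becomes 7; next at k=0:; next v becomes 15; next at j=3:; next v becomes 10; next at k=0:; next v becomes 18; next final value 13; both end at 13.
Sweeping the whole domain (120 inputs) finds no disagreement.
verdict: equivalent
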